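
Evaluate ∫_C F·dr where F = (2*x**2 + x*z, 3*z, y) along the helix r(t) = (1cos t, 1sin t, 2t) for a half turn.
-28/3 + pi/2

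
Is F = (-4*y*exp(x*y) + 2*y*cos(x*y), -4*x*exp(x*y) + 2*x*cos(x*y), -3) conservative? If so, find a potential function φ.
Yes, F is conservative. φ = -3*z - 4*exp(x*y) + 2*sin(x*y)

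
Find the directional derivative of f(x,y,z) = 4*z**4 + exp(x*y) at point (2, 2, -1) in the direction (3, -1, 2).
2*sqrt(14)*(-8 + exp(4))/7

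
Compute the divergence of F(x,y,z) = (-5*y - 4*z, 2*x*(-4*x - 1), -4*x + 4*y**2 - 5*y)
0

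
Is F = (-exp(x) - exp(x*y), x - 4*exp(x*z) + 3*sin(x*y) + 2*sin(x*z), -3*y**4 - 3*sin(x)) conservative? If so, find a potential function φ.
No, ∇×F = (4*x*exp(x*z) - 2*x*cos(x*z) - 12*y**3, 3*cos(x), x*exp(x*y) + 3*y*cos(x*y) - 4*z*exp(x*z) + 2*z*cos(x*z) + 1) ≠ 0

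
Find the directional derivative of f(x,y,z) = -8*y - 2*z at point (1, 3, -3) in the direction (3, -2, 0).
16*sqrt(13)/13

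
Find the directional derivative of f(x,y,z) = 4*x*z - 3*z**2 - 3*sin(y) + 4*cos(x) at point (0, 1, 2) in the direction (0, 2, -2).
3*sqrt(2)*(4 - cos(1))/2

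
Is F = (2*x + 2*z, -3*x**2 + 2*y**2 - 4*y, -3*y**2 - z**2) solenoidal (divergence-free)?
No, ∇·F = 4*y - 2*z - 2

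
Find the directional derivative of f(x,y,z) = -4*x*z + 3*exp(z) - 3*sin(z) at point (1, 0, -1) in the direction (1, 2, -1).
sqrt(6)*(-3 + 3*E*cos(1) + 8*E)*exp(-1)/6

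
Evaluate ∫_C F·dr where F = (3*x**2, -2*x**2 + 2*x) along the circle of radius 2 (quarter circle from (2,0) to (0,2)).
-56/3 + 2*pi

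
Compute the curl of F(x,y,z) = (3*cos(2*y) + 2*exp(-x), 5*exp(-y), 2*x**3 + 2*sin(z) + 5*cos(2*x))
(0, -6*x**2 + 10*sin(2*x), 6*sin(2*y))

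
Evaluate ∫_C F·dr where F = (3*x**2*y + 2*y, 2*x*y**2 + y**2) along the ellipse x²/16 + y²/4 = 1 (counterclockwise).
-96*pi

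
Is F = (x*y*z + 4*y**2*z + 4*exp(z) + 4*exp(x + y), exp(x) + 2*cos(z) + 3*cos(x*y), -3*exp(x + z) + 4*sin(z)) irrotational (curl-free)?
No, ∇×F = (2*sin(z), x*y + 4*y**2 + 4*exp(z) + 3*exp(x + z), -x*z - 8*y*z - 3*y*sin(x*y) + exp(x) - 4*exp(x + y))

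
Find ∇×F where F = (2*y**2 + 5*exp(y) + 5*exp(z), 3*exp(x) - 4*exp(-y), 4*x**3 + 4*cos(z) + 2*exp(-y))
(-2*exp(-y), -12*x**2 + 5*exp(z), -4*y + 3*exp(x) - 5*exp(y))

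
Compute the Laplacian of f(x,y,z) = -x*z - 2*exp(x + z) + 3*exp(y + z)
-4*exp(x + z) + 6*exp(y + z)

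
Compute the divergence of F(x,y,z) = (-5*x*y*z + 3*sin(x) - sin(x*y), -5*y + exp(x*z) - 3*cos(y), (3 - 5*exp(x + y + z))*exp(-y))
-5*y*z - y*cos(x*y) - 5*exp(x + z) + 3*sin(y) + 3*cos(x) - 5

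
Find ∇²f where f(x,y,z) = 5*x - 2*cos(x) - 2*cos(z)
2*cos(x) + 2*cos(z)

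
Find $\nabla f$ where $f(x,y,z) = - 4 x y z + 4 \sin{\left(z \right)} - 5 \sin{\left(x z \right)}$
(-z*(4*y + 5*cos(x*z)), -4*x*z, -4*x*y - 5*x*cos(x*z) + 4*cos(z))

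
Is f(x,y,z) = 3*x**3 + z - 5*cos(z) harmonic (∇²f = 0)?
No, ∇²f = 18*x + 5*cos(z)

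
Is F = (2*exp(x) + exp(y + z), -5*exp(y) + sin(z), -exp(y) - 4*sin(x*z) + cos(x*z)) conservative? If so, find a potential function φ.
No, ∇×F = (-exp(y) - cos(z), z*sin(x*z) + 4*z*cos(x*z) + exp(y + z), -exp(y + z)) ≠ 0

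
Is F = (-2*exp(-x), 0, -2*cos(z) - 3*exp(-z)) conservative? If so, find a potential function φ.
Yes, F is conservative. φ = -2*sin(z) + 3*exp(-z) + 2*exp(-x)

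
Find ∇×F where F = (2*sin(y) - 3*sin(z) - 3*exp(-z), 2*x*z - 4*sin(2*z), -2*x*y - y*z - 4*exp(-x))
(-4*x - z + 8*cos(2*z), 2*y - 3*cos(z) + 3*exp(-z) - 4*exp(-x), 2*z - 2*cos(y))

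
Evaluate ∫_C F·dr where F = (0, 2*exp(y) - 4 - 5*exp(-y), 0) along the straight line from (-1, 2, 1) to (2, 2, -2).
0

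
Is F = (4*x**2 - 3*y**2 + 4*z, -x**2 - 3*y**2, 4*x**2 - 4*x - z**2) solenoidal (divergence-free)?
No, ∇·F = 8*x - 6*y - 2*z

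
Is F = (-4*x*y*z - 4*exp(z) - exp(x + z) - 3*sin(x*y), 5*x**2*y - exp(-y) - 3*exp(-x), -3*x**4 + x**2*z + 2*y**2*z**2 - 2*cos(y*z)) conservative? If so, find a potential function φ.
No, ∇×F = (2*z*(2*y*z + sin(y*z)), 12*x**3 - 4*x*y - 2*x*z - 4*exp(z) - exp(x + z), (x*(10*y + 4*z + 3*cos(x*y))*exp(x) + 3)*exp(-x)) ≠ 0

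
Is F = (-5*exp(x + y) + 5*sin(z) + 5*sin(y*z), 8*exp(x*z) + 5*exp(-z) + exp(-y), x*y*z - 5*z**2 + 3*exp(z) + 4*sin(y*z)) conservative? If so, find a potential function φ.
No, ∇×F = (x*z - 8*x*exp(x*z) + 4*z*cos(y*z) + 5*exp(-z), -y*z + 5*y*cos(y*z) + 5*cos(z), 8*z*exp(x*z) - 5*z*cos(y*z) + 5*exp(x + y)) ≠ 0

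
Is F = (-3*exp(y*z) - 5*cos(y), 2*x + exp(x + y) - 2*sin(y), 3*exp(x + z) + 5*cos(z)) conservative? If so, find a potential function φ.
No, ∇×F = (0, -3*y*exp(y*z) - 3*exp(x + z), 3*z*exp(y*z) + exp(x + y) - 5*sin(y) + 2) ≠ 0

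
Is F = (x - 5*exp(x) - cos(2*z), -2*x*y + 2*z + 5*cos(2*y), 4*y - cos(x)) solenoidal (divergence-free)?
No, ∇·F = -2*x - 5*exp(x) - 10*sin(2*y) + 1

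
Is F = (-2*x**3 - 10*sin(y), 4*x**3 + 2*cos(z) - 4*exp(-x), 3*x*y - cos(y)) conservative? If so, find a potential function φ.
No, ∇×F = (3*x + sin(y) + 2*sin(z), -3*y, 12*x**2 + 10*cos(y) + 4*exp(-x)) ≠ 0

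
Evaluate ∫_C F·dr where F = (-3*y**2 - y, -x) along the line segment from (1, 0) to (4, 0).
0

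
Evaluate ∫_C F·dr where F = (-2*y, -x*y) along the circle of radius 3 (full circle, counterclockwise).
18*pi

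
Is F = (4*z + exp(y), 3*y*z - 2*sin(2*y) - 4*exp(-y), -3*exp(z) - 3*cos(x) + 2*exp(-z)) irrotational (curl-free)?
No, ∇×F = (-3*y, 4 - 3*sin(x), -exp(y))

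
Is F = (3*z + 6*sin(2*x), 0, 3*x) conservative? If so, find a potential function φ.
Yes, F is conservative. φ = 3*x*z - 3*cos(2*x)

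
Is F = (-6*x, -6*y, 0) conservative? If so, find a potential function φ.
Yes, F is conservative. φ = -3*x**2 - 3*y**2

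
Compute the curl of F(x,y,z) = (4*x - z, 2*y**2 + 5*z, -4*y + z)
(-9, -1, 0)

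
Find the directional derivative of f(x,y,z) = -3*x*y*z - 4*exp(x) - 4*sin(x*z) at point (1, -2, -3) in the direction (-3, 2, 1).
sqrt(14)*(6*E - 20*cos(3) + 39)/7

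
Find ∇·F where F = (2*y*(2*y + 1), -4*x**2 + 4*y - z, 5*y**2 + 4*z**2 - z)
8*z + 3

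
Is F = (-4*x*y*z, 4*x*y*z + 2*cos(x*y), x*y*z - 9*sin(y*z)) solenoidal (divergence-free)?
No, ∇·F = x*y + 4*x*z - 2*x*sin(x*y) - 4*y*z - 9*y*cos(y*z)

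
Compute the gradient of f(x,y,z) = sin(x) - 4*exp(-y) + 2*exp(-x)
(cos(x) - 2*exp(-x), 4*exp(-y), 0)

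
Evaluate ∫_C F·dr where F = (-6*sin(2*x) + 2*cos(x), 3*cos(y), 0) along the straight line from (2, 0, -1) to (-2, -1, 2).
-4*sin(2) - 3*sin(1)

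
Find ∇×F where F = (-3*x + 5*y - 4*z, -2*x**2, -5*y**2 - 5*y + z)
(-10*y - 5, -4, -4*x - 5)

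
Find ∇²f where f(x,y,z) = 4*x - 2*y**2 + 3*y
-4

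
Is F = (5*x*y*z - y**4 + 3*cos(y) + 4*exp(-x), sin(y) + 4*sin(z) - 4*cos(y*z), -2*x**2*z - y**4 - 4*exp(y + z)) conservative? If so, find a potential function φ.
No, ∇×F = (-4*y**3 - 4*y*sin(y*z) - 4*exp(y + z) - 4*cos(z), x*(5*y + 4*z), -5*x*z + 4*y**3 + 3*sin(y)) ≠ 0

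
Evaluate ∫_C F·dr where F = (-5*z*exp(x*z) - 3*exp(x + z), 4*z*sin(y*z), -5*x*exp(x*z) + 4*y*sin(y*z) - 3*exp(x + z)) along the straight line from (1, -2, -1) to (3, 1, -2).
-3*E - 5*exp(-6) + 5*exp(-1) + 3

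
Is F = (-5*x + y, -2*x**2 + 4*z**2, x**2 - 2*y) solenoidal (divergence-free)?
No, ∇·F = -5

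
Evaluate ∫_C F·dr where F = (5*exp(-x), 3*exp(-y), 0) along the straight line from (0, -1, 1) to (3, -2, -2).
-3*exp(2) - 5*exp(-3) + 5 + 3*E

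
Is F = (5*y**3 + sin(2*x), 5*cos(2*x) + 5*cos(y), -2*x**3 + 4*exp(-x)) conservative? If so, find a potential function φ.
No, ∇×F = (0, 6*x**2 + 4*exp(-x), -15*y**2 - 10*sin(2*x)) ≠ 0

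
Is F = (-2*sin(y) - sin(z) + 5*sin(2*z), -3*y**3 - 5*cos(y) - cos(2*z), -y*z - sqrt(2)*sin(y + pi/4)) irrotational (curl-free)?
No, ∇×F = (-z - 2*sin(2*z) - sqrt(2)*cos(y + pi/4), -cos(z) + 10*cos(2*z), 2*cos(y))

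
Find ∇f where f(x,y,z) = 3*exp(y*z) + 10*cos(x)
(-10*sin(x), 3*z*exp(y*z), 3*y*exp(y*z))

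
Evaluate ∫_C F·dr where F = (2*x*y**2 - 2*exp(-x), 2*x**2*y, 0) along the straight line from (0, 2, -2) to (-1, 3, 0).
2*E + 7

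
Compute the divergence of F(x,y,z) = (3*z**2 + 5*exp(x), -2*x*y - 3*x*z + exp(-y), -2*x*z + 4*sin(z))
-4*x + 5*exp(x) + 4*cos(z) - exp(-y)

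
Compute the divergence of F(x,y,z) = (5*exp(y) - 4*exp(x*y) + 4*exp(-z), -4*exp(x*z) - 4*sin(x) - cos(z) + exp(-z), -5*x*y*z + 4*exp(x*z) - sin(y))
-5*x*y + 4*x*exp(x*z) - 4*y*exp(x*y)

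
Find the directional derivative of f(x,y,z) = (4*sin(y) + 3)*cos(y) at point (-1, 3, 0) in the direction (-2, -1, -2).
-4*cos(6)/3 + sin(3)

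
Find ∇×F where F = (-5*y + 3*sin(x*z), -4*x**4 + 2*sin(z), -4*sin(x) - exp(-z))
(-2*cos(z), 3*x*cos(x*z) + 4*cos(x), 5 - 16*x**3)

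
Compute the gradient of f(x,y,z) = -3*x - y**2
(-3, -2*y, 0)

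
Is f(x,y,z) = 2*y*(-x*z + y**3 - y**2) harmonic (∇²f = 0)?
No, ∇²f = 12*y*(2*y - 1)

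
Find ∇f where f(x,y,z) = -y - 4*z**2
(0, -1, -8*z)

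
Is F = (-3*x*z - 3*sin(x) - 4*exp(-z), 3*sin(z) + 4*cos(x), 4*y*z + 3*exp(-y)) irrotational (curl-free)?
No, ∇×F = (4*z - 3*cos(z) - 3*exp(-y), -3*x + 4*exp(-z), -4*sin(x))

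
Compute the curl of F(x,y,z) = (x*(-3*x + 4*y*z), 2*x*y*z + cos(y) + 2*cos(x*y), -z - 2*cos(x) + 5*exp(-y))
(-2*x*y - 5*exp(-y), 4*x*y - 2*sin(x), -4*x*z + 2*y*z - 2*y*sin(x*y))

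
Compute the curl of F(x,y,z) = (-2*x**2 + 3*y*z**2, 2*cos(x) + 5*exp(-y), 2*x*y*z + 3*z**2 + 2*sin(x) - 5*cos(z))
(2*x*z, 4*y*z - 2*cos(x), -3*z**2 - 2*sin(x))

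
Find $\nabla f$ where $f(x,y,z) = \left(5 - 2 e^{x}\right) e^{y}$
(-2*exp(x + y), (5 - 2*exp(x))*exp(y), 0)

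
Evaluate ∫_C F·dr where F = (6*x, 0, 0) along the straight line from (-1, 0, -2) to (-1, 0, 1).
0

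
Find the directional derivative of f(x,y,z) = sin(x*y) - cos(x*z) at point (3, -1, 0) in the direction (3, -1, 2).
-3*sqrt(14)*cos(3)/7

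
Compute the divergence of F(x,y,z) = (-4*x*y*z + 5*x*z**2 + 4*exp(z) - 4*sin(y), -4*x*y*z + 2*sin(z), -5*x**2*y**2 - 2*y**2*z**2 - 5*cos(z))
-4*x*z - 4*y**2*z - 4*y*z + 5*z**2 + 5*sin(z)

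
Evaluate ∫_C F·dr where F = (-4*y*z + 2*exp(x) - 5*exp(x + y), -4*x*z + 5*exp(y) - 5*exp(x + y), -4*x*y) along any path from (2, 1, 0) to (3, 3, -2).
-5*exp(6) - 2*exp(2) - 5*E + 72 + 12*exp(3)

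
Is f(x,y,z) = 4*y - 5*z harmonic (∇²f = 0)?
Yes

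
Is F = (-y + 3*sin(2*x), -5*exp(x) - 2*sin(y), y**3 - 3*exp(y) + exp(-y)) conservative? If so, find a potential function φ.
No, ∇×F = (3*y**2 - 3*exp(y) - exp(-y), 0, 1 - 5*exp(x)) ≠ 0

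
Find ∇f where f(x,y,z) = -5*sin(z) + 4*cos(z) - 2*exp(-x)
(2*exp(-x), 0, -4*sin(z) - 5*cos(z))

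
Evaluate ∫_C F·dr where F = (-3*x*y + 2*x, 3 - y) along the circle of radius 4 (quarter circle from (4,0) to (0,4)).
52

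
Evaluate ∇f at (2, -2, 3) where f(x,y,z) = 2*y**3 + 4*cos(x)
(-4*sin(2), 24, 0)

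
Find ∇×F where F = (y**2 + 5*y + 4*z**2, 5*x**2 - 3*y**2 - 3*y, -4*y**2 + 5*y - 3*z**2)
(5 - 8*y, 8*z, 10*x - 2*y - 5)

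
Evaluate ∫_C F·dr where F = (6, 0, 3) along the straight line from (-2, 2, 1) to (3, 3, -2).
21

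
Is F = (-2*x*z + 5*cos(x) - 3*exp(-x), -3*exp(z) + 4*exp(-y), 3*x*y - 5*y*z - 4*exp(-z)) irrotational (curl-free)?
No, ∇×F = (3*x - 5*z + 3*exp(z), -2*x - 3*y, 0)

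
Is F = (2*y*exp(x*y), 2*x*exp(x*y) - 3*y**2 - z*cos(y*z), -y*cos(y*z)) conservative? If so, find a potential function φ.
Yes, F is conservative. φ = -y**3 + 2*exp(x*y) - sin(y*z)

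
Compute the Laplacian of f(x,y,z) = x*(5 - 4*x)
-8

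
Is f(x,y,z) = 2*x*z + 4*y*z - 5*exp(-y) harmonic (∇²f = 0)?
No, ∇²f = -5*exp(-y)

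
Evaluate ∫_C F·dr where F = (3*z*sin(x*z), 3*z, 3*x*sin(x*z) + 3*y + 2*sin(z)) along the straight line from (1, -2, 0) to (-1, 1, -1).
2 - 5*cos(1)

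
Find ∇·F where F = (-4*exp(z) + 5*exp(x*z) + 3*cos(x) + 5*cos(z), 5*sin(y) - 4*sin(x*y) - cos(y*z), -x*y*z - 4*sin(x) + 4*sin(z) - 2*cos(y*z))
-x*y - 4*x*cos(x*y) + 2*y*sin(y*z) + 5*z*exp(x*z) + z*sin(y*z) - 3*sin(x) + 5*cos(y) + 4*cos(z)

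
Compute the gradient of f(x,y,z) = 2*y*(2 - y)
(0, 4 - 4*y, 0)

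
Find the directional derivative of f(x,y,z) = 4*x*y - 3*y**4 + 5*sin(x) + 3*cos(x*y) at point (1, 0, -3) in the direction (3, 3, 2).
3*sqrt(22)*(5*cos(1) + 4)/22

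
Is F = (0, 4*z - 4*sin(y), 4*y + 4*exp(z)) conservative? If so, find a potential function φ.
Yes, F is conservative. φ = 4*y*z + 4*exp(z) + 4*cos(y)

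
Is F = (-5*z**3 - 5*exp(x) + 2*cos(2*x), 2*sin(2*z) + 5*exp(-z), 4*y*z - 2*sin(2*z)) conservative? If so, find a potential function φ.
No, ∇×F = (4*z - 4*cos(2*z) + 5*exp(-z), -15*z**2, 0) ≠ 0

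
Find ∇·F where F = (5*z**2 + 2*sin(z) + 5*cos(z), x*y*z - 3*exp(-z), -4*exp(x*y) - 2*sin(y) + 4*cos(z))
x*z - 4*sin(z)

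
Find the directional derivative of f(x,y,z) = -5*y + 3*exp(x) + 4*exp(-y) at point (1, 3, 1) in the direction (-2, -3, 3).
3*sqrt(22)*(-2*exp(4) + 4 + 5*exp(3))*exp(-3)/22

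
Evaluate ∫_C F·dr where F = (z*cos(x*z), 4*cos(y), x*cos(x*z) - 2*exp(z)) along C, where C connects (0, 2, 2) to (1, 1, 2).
-3*sin(2) + 4*sin(1)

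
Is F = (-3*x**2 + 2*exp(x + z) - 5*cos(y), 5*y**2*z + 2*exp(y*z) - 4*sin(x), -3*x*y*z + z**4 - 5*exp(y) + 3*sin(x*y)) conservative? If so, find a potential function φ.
No, ∇×F = (-3*x*z + 3*x*cos(x*y) - 5*y**2 - 2*y*exp(y*z) - 5*exp(y), 3*y*z - 3*y*cos(x*y) + 2*exp(x + z), -5*sin(y) - 4*cos(x)) ≠ 0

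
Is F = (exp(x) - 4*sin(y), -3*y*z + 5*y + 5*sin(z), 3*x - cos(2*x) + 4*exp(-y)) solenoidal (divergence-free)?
No, ∇·F = -3*z + exp(x) + 5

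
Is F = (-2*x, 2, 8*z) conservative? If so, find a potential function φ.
Yes, F is conservative. φ = -x**2 + 2*y + 4*z**2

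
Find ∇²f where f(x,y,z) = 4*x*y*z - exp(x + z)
-2*exp(x + z)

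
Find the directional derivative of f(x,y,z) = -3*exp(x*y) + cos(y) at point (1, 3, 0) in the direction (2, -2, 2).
sqrt(3)*(-6*exp(3) + sin(3))/3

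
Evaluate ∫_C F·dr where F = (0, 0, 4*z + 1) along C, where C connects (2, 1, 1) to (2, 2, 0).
-3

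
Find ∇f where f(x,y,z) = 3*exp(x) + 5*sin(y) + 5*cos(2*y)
(3*exp(x), -10*sin(2*y) + 5*cos(y), 0)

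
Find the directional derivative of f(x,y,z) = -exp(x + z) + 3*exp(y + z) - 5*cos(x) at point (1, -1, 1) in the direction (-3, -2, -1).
sqrt(14)*(-15*sin(1) - 9 + 4*exp(2))/14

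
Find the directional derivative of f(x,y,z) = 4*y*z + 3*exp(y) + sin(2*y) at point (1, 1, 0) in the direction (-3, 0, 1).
2*sqrt(10)/5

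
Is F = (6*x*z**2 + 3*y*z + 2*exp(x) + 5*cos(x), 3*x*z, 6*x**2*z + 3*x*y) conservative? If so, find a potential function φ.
Yes, F is conservative. φ = 3*x**2*z**2 + 3*x*y*z + 2*exp(x) + 5*sin(x)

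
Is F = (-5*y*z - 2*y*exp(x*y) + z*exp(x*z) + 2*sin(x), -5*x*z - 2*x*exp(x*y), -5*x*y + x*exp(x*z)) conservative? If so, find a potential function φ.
Yes, F is conservative. φ = -5*x*y*z - 2*exp(x*y) + exp(x*z) - 2*cos(x)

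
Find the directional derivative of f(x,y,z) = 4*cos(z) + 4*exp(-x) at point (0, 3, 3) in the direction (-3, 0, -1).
2*sqrt(10)*(sin(3) + 3)/5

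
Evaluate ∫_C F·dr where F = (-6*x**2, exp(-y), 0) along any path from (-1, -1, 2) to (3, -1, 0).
-56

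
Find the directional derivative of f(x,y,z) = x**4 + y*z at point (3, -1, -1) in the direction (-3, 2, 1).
-327*sqrt(14)/14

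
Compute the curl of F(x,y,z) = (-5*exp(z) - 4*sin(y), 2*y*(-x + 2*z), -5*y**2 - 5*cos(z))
(-14*y, -5*exp(z), -2*y + 4*cos(y))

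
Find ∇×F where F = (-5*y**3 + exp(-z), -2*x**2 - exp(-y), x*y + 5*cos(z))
(x, -y - exp(-z), -4*x + 15*y**2)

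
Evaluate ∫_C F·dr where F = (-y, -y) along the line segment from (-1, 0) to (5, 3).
-27/2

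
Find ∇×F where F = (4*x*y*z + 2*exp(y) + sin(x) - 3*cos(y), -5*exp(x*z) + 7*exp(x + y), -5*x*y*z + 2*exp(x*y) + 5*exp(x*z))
(x*(-5*z + 2*exp(x*y) + 5*exp(x*z)), 4*x*y + 5*y*z - 2*y*exp(x*y) - 5*z*exp(x*z), -4*x*z - 5*z*exp(x*z) - 2*exp(y) + 7*exp(x + y) - 3*sin(y))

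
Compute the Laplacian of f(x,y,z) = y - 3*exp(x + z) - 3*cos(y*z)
3*y**2*cos(y*z) + 3*z**2*cos(y*z) - 6*exp(x + z)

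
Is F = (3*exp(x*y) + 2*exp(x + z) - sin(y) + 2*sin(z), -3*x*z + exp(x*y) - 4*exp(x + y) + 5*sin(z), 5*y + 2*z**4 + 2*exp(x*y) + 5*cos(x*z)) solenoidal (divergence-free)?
No, ∇·F = x*exp(x*y) - 5*x*sin(x*z) + 3*y*exp(x*y) + 8*z**3 - 4*exp(x + y) + 2*exp(x + z)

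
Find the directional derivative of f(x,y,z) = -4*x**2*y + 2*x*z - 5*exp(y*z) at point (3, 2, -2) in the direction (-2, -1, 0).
sqrt(5)*(-2 + 28*exp(4))*exp(-4)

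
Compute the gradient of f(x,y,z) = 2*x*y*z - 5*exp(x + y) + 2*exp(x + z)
(2*y*z - 5*exp(x + y) + 2*exp(x + z), 2*x*z - 5*exp(x + y), 2*x*y + 2*exp(x + z))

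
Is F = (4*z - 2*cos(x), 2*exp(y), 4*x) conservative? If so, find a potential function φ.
Yes, F is conservative. φ = 4*x*z + 2*exp(y) - 2*sin(x)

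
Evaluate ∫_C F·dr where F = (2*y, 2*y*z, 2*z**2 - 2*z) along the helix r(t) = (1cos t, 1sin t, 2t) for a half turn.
2*pi*(-6*pi - 3 + 8*pi**2)/3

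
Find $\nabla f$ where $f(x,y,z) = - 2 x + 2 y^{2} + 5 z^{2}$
(-2, 4*y, 10*z)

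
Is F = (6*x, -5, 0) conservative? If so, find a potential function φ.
Yes, F is conservative. φ = 3*x**2 - 5*y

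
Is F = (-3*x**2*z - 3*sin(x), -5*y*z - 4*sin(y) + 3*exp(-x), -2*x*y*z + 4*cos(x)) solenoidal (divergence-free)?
No, ∇·F = -2*x*y - 6*x*z - 5*z - 3*cos(x) - 4*cos(y)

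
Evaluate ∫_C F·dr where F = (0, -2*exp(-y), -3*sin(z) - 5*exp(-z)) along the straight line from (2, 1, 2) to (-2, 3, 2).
2*(1 - exp(2))*exp(-3)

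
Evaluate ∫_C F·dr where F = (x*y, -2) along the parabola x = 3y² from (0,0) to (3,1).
8/5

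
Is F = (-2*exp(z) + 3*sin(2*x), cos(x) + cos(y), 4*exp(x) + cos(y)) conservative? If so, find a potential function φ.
No, ∇×F = (-sin(y), -4*exp(x) - 2*exp(z), -sin(x)) ≠ 0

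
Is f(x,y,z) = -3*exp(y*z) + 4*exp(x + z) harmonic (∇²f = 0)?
No, ∇²f = -3*y**2*exp(y*z) - 3*z**2*exp(y*z) + 8*exp(x + z)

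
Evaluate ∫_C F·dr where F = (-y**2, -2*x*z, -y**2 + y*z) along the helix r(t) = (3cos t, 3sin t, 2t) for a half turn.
-9*pi**2 + 3*pi + 36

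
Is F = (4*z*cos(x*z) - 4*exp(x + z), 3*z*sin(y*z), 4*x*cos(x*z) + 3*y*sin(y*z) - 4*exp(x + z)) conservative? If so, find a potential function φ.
Yes, F is conservative. φ = -4*exp(x + z) + 4*sin(x*z) - 3*cos(y*z)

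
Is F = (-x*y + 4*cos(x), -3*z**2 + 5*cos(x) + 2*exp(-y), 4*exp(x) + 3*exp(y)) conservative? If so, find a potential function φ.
No, ∇×F = (6*z + 3*exp(y), -4*exp(x), x - 5*sin(x)) ≠ 0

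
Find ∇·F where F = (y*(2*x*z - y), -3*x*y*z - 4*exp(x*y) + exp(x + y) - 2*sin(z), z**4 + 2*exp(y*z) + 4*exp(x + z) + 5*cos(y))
-3*x*z - 4*x*exp(x*y) + 2*y*z + 2*y*exp(y*z) + 4*z**3 + exp(x + y) + 4*exp(x + z)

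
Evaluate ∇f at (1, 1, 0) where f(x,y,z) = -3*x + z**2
(-3, 0, 0)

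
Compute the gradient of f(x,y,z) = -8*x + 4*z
(-8, 0, 4)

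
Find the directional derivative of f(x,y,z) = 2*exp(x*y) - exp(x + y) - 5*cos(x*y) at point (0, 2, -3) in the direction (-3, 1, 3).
2*sqrt(19)*(-6 + exp(2))/19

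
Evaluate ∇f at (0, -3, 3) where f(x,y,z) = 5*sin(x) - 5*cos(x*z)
(5, 0, 0)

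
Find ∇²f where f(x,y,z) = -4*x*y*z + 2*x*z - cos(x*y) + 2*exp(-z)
((x**2 + y**2)*exp(z)*cos(x*y) + 2)*exp(-z)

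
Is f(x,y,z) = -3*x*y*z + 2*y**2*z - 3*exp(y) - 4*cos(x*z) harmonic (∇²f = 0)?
No, ∇²f = 4*x**2*cos(x*z) + 4*z**2*cos(x*z) + 4*z - 3*exp(y)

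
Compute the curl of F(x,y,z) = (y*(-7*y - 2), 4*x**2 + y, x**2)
(0, -2*x, 8*x + 14*y + 2)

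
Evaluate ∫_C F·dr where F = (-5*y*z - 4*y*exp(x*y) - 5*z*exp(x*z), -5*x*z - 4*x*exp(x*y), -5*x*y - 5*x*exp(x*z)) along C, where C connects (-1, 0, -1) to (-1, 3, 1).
-5*exp(-1) - 4*exp(-3) + 5*E + 19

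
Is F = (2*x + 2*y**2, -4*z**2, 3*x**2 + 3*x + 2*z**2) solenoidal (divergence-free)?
No, ∇·F = 4*z + 2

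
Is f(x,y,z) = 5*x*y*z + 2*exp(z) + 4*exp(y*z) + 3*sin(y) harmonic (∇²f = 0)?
No, ∇²f = 4*y**2*exp(y*z) + 4*z**2*exp(y*z) + 2*exp(z) - 3*sin(y)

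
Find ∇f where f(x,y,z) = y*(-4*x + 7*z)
(-4*y, -4*x + 7*z, 7*y)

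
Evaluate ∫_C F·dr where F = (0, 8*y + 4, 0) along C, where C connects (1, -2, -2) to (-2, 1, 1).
0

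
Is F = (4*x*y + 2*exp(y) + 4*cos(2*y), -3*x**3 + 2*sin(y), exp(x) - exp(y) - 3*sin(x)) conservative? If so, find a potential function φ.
No, ∇×F = (-exp(y), -exp(x) + 3*cos(x), -9*x**2 - 4*x - 2*exp(y) + 8*sin(2*y)) ≠ 0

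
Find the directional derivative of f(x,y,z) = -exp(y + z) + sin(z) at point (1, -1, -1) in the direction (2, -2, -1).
-cos(1)/3 + exp(-2)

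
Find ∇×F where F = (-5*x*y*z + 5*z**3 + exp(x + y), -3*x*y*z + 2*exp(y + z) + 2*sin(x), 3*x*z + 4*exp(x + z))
(3*x*y - 2*exp(y + z), -5*x*y + 15*z**2 - 3*z - 4*exp(x + z), 5*x*z - 3*y*z - exp(x + y) + 2*cos(x))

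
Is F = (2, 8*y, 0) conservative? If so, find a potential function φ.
Yes, F is conservative. φ = 2*x + 4*y**2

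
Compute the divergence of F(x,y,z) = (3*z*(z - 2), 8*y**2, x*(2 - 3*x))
16*y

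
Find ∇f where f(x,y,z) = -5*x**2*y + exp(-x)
(-10*x*y - exp(-x), -5*x**2, 0)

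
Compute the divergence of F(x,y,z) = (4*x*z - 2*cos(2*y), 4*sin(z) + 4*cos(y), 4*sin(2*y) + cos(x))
4*z - 4*sin(y)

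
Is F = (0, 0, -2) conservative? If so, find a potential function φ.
Yes, F is conservative. φ = -2*z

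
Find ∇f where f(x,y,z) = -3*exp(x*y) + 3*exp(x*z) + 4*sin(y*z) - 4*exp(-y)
(-3*y*exp(x*y) + 3*z*exp(x*z), -3*x*exp(x*y) + 4*z*cos(y*z) + 4*exp(-y), 3*x*exp(x*z) + 4*y*cos(y*z))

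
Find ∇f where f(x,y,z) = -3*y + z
(0, -3, 1)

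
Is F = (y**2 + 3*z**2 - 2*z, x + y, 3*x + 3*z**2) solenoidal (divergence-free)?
No, ∇·F = 6*z + 1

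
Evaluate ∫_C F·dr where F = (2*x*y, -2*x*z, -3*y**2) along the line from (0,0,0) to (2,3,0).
8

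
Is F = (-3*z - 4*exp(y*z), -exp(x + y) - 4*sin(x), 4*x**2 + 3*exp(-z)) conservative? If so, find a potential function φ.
No, ∇×F = (0, -8*x - 4*y*exp(y*z) - 3, 4*z*exp(y*z) - exp(x + y) - 4*cos(x)) ≠ 0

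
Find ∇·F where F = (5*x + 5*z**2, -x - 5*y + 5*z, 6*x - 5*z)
-5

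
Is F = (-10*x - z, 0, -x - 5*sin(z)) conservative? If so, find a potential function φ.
Yes, F is conservative. φ = -5*x**2 - x*z + 5*cos(z)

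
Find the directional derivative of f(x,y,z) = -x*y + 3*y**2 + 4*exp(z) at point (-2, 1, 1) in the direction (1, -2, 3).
sqrt(14)*(-17 + 12*E)/14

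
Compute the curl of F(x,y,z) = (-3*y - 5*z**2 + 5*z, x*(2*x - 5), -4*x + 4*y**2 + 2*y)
(8*y + 2, 9 - 10*z, 4*x - 2)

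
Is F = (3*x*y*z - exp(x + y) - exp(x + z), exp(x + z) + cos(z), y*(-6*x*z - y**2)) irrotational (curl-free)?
No, ∇×F = (-6*x*z - 3*y**2 - exp(x + z) + sin(z), 3*x*y + 6*y*z - exp(x + z), -3*x*z + exp(x + y) + exp(x + z))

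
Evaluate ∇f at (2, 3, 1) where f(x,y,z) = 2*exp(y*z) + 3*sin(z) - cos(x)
(sin(2), 2*exp(3), 3*cos(1) + 6*exp(3))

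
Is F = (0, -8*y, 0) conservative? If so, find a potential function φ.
Yes, F is conservative. φ = -4*y**2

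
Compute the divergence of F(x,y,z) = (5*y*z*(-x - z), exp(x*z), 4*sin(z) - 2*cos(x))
-5*y*z + 4*cos(z)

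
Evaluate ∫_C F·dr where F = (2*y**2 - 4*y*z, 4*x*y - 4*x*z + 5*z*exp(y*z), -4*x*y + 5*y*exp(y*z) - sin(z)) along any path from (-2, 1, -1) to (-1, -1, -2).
-5*exp(-1) - cos(1) + cos(2) + 18 + 5*exp(2)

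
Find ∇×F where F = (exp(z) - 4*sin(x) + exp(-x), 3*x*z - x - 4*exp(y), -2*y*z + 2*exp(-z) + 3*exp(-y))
(-3*x - 2*z - 3*exp(-y), exp(z), 3*z - 1)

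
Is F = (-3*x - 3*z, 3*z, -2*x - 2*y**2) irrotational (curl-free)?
No, ∇×F = (-4*y - 3, -1, 0)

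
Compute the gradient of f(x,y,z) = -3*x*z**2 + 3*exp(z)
(-3*z**2, 0, -6*x*z + 3*exp(z))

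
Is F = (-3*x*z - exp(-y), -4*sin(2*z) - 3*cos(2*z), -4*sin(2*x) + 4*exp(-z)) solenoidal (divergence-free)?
No, ∇·F = -3*z - 4*exp(-z)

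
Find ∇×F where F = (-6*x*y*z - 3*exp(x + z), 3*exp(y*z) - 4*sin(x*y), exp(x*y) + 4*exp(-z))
(x*exp(x*y) - 3*y*exp(y*z), -6*x*y - y*exp(x*y) - 3*exp(x + z), 6*x*z - 4*y*cos(x*y))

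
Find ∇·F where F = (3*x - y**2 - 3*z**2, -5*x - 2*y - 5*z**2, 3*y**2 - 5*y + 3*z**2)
6*z + 1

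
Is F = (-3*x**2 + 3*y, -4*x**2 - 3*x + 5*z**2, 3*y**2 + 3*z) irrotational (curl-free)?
No, ∇×F = (6*y - 10*z, 0, -8*x - 6)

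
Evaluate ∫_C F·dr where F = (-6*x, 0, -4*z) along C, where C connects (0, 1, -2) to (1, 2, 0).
5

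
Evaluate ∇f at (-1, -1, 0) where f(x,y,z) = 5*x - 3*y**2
(5, 6, 0)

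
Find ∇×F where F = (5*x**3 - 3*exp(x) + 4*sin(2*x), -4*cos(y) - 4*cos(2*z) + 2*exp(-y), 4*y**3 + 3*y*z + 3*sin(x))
(12*y**2 + 3*z - 8*sin(2*z), -3*cos(x), 0)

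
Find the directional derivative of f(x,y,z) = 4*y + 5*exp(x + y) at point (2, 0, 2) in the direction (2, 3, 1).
sqrt(14)*(12 + 25*exp(2))/14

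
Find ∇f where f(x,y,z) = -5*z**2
(0, 0, -10*z)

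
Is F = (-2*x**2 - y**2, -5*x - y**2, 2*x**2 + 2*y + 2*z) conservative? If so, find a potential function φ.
No, ∇×F = (2, -4*x, 2*y - 5) ≠ 0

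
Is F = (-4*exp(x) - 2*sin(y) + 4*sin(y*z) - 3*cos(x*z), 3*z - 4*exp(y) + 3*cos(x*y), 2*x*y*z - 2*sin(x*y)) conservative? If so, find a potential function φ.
No, ∇×F = (2*x*z - 2*x*cos(x*y) - 3, 3*x*sin(x*z) - 2*y*z + 2*y*cos(x*y) + 4*y*cos(y*z), -3*y*sin(x*y) - 4*z*cos(y*z) + 2*cos(y)) ≠ 0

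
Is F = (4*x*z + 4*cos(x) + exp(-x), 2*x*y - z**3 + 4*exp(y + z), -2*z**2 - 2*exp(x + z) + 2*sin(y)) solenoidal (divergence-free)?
No, ∇·F = (2*(x - exp(x + z) + 2*exp(y + z) - 2*sin(x))*exp(x) - 1)*exp(-x)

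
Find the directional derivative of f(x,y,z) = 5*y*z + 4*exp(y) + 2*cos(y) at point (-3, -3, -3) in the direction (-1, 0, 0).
0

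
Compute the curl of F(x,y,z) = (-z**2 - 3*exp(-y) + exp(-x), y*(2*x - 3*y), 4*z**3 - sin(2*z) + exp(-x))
(0, -2*z + exp(-x), 2*y - 3*exp(-y))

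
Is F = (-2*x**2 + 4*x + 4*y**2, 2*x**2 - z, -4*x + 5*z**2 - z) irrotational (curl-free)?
No, ∇×F = (1, 4, 4*x - 8*y)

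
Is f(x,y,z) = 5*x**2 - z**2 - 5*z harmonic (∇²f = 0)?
No, ∇²f = 8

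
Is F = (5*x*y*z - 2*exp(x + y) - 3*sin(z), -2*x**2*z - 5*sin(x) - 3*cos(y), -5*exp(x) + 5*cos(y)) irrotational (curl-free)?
No, ∇×F = (2*x**2 - 5*sin(y), 5*x*y + 5*exp(x) - 3*cos(z), -9*x*z + 2*exp(x + y) - 5*cos(x))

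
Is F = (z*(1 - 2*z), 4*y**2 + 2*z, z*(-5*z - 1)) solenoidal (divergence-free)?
No, ∇·F = 8*y - 10*z - 1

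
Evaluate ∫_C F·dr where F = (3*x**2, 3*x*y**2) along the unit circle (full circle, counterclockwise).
3*pi/4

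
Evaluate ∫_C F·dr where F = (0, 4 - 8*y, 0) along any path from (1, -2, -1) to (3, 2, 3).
16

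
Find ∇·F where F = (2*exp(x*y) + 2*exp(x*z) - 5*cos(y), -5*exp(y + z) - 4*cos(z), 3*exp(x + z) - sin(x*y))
2*y*exp(x*y) + 2*z*exp(x*z) + 3*exp(x + z) - 5*exp(y + z)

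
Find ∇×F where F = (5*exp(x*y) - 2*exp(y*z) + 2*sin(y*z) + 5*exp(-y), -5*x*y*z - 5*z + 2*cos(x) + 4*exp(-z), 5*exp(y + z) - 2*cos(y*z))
(5*x*y + 2*z*sin(y*z) + 5*exp(y + z) + 5 + 4*exp(-z), 2*y*(-exp(y*z) + cos(y*z)), -5*x*exp(x*y) - 5*y*z + 2*z*exp(y*z) - 2*z*cos(y*z) - 2*sin(x) + 5*exp(-y))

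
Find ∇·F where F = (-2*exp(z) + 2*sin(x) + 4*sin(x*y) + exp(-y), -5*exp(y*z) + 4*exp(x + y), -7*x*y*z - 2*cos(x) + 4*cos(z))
-7*x*y + 4*y*cos(x*y) - 5*z*exp(y*z) + 4*exp(x + y) - 4*sin(z) + 2*cos(x)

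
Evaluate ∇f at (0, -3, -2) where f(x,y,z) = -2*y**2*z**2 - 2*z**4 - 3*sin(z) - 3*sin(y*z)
(0, 6*cos(6) + 48, -3*cos(2) + 9*cos(6) + 136)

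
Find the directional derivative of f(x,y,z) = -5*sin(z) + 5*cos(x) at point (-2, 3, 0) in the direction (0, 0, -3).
5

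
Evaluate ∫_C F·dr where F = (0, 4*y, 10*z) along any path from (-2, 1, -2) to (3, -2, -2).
6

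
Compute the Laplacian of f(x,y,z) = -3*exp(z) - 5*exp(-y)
-3*exp(z) - 5*exp(-y)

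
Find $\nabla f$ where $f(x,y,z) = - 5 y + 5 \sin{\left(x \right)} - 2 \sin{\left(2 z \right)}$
(5*cos(x), -5, -4*cos(2*z))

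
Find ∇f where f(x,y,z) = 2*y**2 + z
(0, 4*y, 1)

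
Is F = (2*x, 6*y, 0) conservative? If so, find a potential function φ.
Yes, F is conservative. φ = x**2 + 3*y**2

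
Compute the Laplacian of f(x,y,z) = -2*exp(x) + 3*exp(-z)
-2*exp(x) + 3*exp(-z)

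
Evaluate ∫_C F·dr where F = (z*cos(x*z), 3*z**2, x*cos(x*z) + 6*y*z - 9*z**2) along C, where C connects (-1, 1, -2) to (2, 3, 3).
-36 - sin(2) + sin(6)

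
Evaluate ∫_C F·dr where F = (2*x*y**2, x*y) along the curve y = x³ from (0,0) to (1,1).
19/28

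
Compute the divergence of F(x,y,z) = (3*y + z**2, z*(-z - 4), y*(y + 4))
0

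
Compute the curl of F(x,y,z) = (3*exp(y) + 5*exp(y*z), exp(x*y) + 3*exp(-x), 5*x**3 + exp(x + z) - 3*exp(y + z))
(-3*exp(y + z), -15*x**2 + 5*y*exp(y*z) - exp(x + z), y*exp(x*y) - 5*z*exp(y*z) - 3*exp(y) - 3*exp(-x))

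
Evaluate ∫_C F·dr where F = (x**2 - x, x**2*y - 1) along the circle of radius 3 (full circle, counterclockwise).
0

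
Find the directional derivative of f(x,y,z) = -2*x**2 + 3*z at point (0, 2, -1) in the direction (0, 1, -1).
-3*sqrt(2)/2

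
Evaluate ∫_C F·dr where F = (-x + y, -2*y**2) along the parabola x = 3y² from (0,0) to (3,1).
-19/6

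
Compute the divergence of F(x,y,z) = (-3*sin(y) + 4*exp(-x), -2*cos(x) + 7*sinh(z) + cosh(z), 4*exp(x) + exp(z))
exp(z) - 4*exp(-x)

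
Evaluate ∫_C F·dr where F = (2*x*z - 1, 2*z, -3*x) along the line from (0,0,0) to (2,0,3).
-3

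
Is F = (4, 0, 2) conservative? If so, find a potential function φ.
Yes, F is conservative. φ = 4*x + 2*z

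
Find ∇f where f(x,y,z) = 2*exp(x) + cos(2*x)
(2*exp(x) - 2*sin(2*x), 0, 0)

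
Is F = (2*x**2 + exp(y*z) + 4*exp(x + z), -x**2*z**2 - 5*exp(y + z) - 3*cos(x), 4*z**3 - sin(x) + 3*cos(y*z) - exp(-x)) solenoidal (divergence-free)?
No, ∇·F = 4*x - 3*y*sin(y*z) + 12*z**2 + 4*exp(x + z) - 5*exp(y + z)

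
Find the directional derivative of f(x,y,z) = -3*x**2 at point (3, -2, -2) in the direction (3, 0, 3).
-9*sqrt(2)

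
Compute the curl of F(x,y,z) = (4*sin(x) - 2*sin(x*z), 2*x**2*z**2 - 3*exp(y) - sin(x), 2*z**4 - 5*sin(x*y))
(-x*(4*x*z + 5*cos(x*y)), -2*x*cos(x*z) + 5*y*cos(x*y), 4*x*z**2 - cos(x))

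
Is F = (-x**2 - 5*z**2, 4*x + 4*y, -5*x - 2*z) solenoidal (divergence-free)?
No, ∇·F = 2 - 2*x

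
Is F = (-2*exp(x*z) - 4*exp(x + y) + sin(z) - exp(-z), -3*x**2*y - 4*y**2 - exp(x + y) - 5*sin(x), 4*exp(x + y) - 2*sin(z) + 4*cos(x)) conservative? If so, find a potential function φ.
No, ∇×F = (4*exp(x + y), -2*x*exp(x*z) - 4*exp(x + y) + 4*sin(x) + cos(z) + exp(-z), -6*x*y + 3*exp(x + y) - 5*cos(x)) ≠ 0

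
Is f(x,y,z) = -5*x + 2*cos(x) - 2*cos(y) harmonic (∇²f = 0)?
No, ∇²f = -2*cos(x) + 2*cos(y)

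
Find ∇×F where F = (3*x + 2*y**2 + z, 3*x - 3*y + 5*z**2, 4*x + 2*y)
(2 - 10*z, -3, 3 - 4*y)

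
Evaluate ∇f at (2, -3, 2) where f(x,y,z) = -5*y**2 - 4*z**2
(0, 30, -16)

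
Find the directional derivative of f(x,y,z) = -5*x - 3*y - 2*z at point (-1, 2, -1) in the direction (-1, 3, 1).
-6*sqrt(11)/11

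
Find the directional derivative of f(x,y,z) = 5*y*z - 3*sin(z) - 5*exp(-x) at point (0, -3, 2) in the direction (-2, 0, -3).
sqrt(13)*(9*cos(2) + 35)/13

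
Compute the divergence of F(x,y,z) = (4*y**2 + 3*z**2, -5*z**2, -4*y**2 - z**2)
-2*z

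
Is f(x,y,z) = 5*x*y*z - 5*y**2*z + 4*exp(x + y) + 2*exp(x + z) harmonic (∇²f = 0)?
No, ∇²f = -10*z + 8*exp(x + y) + 4*exp(x + z)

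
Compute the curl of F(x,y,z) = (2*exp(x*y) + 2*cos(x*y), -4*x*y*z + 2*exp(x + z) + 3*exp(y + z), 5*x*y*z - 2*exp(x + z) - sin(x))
(4*x*y + 5*x*z - 2*exp(x + z) - 3*exp(y + z), -5*y*z + 2*exp(x + z) + cos(x), -2*x*exp(x*y) + 2*x*sin(x*y) - 4*y*z + 2*exp(x + z))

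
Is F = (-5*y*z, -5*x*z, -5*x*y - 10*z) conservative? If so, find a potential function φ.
Yes, F is conservative. φ = 5*z*(-x*y - z)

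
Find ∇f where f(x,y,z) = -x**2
(-2*x, 0, 0)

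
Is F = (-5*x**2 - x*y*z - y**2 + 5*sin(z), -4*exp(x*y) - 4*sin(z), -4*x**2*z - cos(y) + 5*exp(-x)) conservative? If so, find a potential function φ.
No, ∇×F = (sin(y) + 4*cos(z), -x*y + 8*x*z + 5*cos(z) + 5*exp(-x), x*z - 4*y*exp(x*y) + 2*y) ≠ 0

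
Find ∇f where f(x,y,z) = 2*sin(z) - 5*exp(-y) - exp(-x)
(exp(-x), 5*exp(-y), 2*cos(z))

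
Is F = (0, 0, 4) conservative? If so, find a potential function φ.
Yes, F is conservative. φ = 4*z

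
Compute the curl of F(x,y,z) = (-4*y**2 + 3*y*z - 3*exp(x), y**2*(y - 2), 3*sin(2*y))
(6*cos(2*y), 3*y, 8*y - 3*z)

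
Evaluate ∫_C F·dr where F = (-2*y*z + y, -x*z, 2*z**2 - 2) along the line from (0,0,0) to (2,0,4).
104/3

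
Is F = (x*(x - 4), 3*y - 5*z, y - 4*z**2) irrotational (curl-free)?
No, ∇×F = (6, 0, 0)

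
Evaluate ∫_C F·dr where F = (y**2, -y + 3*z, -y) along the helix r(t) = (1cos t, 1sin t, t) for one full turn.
0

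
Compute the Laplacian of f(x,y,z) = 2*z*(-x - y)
0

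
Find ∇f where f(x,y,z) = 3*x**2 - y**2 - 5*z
(6*x, -2*y, -5)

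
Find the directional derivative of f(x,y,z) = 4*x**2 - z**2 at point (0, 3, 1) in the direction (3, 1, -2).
2*sqrt(14)/7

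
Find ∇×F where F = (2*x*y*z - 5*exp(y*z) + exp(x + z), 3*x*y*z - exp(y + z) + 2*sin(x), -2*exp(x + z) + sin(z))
(-3*x*y + exp(y + z), 2*x*y - 5*y*exp(y*z) + 3*exp(x + z), -2*x*z + 3*y*z + 5*z*exp(y*z) + 2*cos(x))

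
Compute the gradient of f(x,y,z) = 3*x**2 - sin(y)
(6*x, -cos(y), 0)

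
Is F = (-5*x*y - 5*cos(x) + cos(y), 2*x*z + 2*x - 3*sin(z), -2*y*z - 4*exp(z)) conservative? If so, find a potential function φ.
No, ∇×F = (-2*x - 2*z + 3*cos(z), 0, 5*x + 2*z + sin(y) + 2) ≠ 0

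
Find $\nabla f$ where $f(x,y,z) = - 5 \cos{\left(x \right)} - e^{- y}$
(5*sin(x), exp(-y), 0)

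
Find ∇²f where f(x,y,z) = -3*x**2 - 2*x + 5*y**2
4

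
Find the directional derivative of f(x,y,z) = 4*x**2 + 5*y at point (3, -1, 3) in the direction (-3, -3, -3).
-29*sqrt(3)/3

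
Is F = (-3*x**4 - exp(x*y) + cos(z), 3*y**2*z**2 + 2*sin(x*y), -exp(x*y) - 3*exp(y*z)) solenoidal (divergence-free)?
No, ∇·F = -12*x**3 + 2*x*cos(x*y) + 6*y*z**2 - y*exp(x*y) - 3*y*exp(y*z)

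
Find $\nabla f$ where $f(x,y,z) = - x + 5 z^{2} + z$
(-1, 0, 10*z + 1)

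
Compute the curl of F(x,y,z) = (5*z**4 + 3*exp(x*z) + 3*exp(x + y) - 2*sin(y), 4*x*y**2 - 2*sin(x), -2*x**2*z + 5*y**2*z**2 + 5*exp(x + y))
(10*y*z**2 + 5*exp(x + y), 4*x*z + 3*x*exp(x*z) + 20*z**3 - 5*exp(x + y), 4*y**2 - 3*exp(x + y) - 2*cos(x) + 2*cos(y))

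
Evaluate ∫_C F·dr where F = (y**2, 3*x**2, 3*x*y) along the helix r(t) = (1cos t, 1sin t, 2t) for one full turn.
0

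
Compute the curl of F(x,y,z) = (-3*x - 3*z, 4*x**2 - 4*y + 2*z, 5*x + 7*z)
(-2, -8, 8*x)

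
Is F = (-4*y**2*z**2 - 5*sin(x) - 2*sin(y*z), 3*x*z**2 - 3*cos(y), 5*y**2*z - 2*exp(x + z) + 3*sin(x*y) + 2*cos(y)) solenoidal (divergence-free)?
No, ∇·F = 5*y**2 - 2*exp(x + z) + 3*sin(y) - 5*cos(x)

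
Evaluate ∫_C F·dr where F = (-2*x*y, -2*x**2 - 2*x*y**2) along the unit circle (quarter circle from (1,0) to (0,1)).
-2/3 - pi/8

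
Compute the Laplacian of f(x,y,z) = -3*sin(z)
3*sin(z)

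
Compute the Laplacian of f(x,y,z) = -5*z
0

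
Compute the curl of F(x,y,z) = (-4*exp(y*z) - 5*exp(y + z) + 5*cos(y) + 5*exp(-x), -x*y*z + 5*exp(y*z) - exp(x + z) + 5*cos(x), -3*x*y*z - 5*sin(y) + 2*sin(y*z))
(x*y - 3*x*z - 5*y*exp(y*z) + 2*z*cos(y*z) + exp(x + z) - 5*cos(y), 3*y*z - 4*y*exp(y*z) - 5*exp(y + z), -y*z + 4*z*exp(y*z) - exp(x + z) + 5*exp(y + z) - 5*sin(x) + 5*sin(y))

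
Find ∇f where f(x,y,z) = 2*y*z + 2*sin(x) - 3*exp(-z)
(2*cos(x), 2*z, 2*y + 3*exp(-z))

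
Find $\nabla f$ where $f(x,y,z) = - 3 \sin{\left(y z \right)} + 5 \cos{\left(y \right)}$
(0, -3*z*cos(y*z) - 5*sin(y), -3*y*cos(y*z))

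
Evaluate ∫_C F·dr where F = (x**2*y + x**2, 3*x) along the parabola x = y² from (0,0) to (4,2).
1384/21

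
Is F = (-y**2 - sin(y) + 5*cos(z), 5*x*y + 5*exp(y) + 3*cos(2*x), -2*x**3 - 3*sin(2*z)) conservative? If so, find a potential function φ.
No, ∇×F = (0, 6*x**2 - 5*sin(z), 7*y - 6*sin(2*x) + cos(y)) ≠ 0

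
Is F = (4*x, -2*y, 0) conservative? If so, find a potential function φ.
Yes, F is conservative. φ = 2*x**2 - y**2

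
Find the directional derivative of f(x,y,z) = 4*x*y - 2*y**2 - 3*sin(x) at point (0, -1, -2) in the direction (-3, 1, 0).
5*sqrt(10)/2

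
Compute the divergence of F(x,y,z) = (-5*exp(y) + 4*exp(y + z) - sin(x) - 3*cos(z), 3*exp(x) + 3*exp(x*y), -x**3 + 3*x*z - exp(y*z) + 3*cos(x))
3*x*exp(x*y) + 3*x - y*exp(y*z) - cos(x)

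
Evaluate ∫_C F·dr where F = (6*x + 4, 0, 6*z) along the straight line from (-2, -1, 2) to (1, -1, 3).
18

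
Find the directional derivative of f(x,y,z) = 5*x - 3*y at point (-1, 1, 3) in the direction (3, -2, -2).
21*sqrt(17)/17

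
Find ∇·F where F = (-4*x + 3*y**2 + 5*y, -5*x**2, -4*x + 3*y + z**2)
2*z - 4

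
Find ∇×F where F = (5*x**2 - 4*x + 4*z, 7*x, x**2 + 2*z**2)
(0, 4 - 2*x, 7)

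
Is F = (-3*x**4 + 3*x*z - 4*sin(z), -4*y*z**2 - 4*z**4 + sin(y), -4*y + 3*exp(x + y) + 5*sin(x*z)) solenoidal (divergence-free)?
No, ∇·F = -12*x**3 + 5*x*cos(x*z) - 4*z**2 + 3*z + cos(y)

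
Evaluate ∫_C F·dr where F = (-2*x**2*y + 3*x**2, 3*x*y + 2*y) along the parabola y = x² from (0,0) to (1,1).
14/5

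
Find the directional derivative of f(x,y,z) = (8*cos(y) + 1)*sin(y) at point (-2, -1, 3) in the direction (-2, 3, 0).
3*sqrt(13)*(8*cos(2) + cos(1))/13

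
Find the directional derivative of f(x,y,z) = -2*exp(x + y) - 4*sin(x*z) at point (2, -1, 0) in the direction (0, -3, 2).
2*sqrt(13)*(-8 + 3*E)/13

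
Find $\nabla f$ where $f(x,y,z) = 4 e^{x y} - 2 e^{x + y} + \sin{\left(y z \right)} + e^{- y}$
(4*y*exp(x*y) - 2*exp(x + y), 4*x*exp(x*y) + z*cos(y*z) - 2*exp(x + y) - exp(-y), y*cos(y*z))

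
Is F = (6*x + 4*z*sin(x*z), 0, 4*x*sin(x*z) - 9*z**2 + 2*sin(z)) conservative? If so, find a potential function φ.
Yes, F is conservative. φ = 3*x**2 - 3*z**3 - 2*cos(z) - 4*cos(x*z)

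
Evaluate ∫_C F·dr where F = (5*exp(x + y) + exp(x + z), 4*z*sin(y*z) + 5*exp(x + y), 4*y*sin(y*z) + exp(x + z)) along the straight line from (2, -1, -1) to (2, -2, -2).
-6*E + 4*cos(1) - 4*cos(4) + 6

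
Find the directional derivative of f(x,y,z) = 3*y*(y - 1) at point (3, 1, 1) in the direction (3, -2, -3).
-3*sqrt(22)/11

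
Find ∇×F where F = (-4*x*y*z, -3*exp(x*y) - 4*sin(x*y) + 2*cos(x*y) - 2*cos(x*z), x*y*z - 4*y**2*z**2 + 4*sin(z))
(x*z - 2*x*sin(x*z) - 8*y*z**2, y*(-4*x - z), 4*x*z - 3*y*exp(x*y) - 2*y*sin(x*y) - 4*y*cos(x*y) + 2*z*sin(x*z))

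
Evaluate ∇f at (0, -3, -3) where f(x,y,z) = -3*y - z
(0, -3, -1)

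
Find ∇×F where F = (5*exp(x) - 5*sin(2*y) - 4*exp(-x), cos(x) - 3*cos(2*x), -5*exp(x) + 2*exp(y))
(2*exp(y), 5*exp(x), -sin(x) + 6*sin(2*x) + 10*cos(2*y))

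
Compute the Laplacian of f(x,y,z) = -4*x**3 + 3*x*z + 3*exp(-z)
-24*x + 3*exp(-z)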